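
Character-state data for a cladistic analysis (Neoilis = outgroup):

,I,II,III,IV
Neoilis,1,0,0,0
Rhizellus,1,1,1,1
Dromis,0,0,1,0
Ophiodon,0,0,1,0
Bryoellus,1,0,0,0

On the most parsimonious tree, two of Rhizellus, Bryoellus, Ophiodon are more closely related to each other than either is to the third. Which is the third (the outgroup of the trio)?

Bryoellus

Character polarity is set by the outgroup: the derived state is whichever differs from the outgroup's state, so for I the derived state is '0', and for the remaining characters it is '1'.
Only Dromis and Ophiodon show the derived state '0' for I, supporting them as a clade.
II (derived state '1') is unique to Rhizellus (autapomorphy; uninformative for grouping).
III (derived state '1') is shared by Dromis, Ophiodon, and Rhizellus — a synapomorphy uniting that clade.
IV (derived state '1') is unique to Rhizellus (autapomorphy; uninformative for grouping).
Most parsimonious ingroup topology: ((Rhizellus,(Dromis,Ophiodon)),Bryoellus).
Ophiodon and Rhizellus share a more recent common ancestor with each other than either does with Bryoellus, so Bryoellus is the least closely related of the three.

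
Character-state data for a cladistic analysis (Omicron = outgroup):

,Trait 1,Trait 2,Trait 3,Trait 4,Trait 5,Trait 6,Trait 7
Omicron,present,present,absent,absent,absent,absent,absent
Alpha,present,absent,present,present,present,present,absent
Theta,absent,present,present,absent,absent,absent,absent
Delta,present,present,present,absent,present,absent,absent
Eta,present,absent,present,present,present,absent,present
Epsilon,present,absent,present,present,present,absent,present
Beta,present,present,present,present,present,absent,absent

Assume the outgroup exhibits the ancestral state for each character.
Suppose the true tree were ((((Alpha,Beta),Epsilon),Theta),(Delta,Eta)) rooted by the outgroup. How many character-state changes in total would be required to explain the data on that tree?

Map each character onto ((((Alpha,Beta),Epsilon),Theta),(Delta,Eta)) (rooted by Omicron) and count the minimum state changes it requires (Fitch parsimony):
Trait 1: 1; Trait 2: 3; Trait 3: 1; Trait 4: 2; Trait 5: 2; Trait 6: 1; Trait 7: 2.
Total tree length = 12.

12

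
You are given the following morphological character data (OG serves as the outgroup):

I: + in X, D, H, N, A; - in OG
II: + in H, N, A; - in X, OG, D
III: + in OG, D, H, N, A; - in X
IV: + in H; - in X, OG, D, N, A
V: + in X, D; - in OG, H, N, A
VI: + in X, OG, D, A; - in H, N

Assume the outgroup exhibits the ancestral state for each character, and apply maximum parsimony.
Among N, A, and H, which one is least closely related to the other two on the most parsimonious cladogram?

Character polarity is set by the outgroup: the derived state is whichever differs from the outgroup's state, so for III, VI the derived state is '-', and for the remaining characters it is '+'.
I (derived state '+') is shared by all ingroup taxa — unites the whole ingroup.
II: derived state '+' in A, H, and N only — synapomorphy for {A, H, N}.
III: derived state '-' in X only — an autapomorphy, so it tells us nothing about relationships among taxa.
IV (derived state '+') is unique to H (autapomorphy; uninformative for grouping).
Only D and X show the derived state '+' for V, supporting them as a clade.
VI: derived state '-' in H and N only — synapomorphy for {H, N}.
Most parsimonious ingroup topology: (((H,N),A),(D,X)).
N and H share a more recent common ancestor with each other than either does with A, so A is the least closely related of the three.

A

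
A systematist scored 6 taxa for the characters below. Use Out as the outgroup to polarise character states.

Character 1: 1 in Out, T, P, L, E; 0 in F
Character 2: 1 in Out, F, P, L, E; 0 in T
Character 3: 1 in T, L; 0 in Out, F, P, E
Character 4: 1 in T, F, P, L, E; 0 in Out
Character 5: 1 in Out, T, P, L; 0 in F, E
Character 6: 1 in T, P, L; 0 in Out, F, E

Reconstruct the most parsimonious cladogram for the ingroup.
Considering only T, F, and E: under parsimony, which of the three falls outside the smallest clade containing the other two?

Character polarity is set by the outgroup: the derived state is whichever differs from the outgroup's state, so for Character 1, Character 2, Character 5 the derived state is '0', and for the remaining characters it is '1'.
Character 1: derived state '0' in F only — an autapomorphy, so it tells us nothing about relationships among taxa.
Character 2 (derived state '0') is unique to T (autapomorphy; uninformative for grouping).
Only L and T show the derived state '1' for Character 3, supporting them as a clade.
Character 4 (derived state '1') is shared by all ingroup taxa — unites the whole ingroup.
Character 5: derived state '0' in E and F only — synapomorphy for {E, F}.
Character 6: derived state '1' in L, P, and T only — synapomorphy for {L, P, T}.
Most parsimonious ingroup topology: (((T,L),P),(F,E)).
F and E share a more recent common ancestor with each other than either does with T, so T is the least closely related of the three.

T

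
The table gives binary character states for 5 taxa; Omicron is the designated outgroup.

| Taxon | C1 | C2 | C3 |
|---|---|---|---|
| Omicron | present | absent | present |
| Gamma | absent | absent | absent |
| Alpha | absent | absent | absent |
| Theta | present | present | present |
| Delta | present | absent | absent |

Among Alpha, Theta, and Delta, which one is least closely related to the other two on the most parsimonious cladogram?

Character polarity is set by the outgroup: the derived state is whichever differs from the outgroup's state, so for C1, C3 the derived state is 'absent', and for the remaining characters it is 'present'.
C1 (derived state 'absent') is shared by Alpha and Gamma — a synapomorphy uniting that clade.
C2: derived state 'present' in Theta only — an autapomorphy, so it tells us nothing about relationships among taxa.
C3: derived state 'absent' in Alpha, Delta, and Gamma only — synapomorphy for {Alpha, Delta, Gamma}.
Most parsimonious ingroup topology: (((Gamma,Alpha),Delta),Theta).
Delta and Alpha share a more recent common ancestor with each other than either does with Theta, so Theta is the least closely related of the three.

Theta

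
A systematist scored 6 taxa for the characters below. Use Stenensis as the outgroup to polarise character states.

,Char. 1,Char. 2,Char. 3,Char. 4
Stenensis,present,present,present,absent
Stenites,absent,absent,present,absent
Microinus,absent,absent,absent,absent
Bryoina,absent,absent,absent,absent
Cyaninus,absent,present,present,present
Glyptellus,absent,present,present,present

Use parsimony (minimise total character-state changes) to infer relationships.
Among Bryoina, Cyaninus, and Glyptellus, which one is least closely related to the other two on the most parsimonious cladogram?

Bryoina

Character polarity is set by the outgroup: the derived state is whichever differs from the outgroup's state, so for Char. 1, Char. 2, Char. 3 the derived state is 'absent', and for the remaining characters it is 'present'.
All ingroup taxa share the derived state 'absent' for Char. 1; it defines the ingroup but does not resolve relationships within it.
Only Bryoina, Microinus, and Stenites show the derived state 'absent' for Char. 2, supporting them as a clade.
Only Bryoina and Microinus show the derived state 'absent' for Char. 3, supporting them as a clade.
Only Cyaninus and Glyptellus show the derived state 'present' for Char. 4, supporting them as a clade.
Most parsimonious ingroup topology: ((Stenites,(Microinus,Bryoina)),(Cyaninus,Glyptellus)).
Glyptellus and Cyaninus share a more recent common ancestor with each other than either does with Bryoina, so Bryoina is the least closely related of the three.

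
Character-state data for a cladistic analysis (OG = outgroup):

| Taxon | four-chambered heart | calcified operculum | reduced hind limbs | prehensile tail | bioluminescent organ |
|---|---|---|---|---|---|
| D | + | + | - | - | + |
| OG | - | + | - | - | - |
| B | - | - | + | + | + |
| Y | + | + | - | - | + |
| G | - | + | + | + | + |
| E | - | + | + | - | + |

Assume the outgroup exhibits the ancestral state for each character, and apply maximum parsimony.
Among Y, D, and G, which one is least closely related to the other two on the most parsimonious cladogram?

G

Character polarity is set by the outgroup: the derived state is whichever differs from the outgroup's state, so for calcified operculum the derived state is '-', and for the remaining characters it is '+'.
four-chambered heart: derived state '+' in D and Y only — synapomorphy for {D, Y}.
calcified operculum: derived state '-' in B only — an autapomorphy, so it tells us nothing about relationships among taxa.
reduced hind limbs: derived state '+' in B, E, and G only — synapomorphy for {B, E, G}.
Only B and G show the derived state '+' for prehensile tail, supporting them as a clade.
All ingroup taxa share the derived state '+' for bioluminescent organ; it defines the ingroup but does not resolve relationships within it.
Most parsimonious ingroup topology: (((B,G),E),(Y,D)).
Y and D share a more recent common ancestor with each other than either does with G, so G is the least closely related of the three.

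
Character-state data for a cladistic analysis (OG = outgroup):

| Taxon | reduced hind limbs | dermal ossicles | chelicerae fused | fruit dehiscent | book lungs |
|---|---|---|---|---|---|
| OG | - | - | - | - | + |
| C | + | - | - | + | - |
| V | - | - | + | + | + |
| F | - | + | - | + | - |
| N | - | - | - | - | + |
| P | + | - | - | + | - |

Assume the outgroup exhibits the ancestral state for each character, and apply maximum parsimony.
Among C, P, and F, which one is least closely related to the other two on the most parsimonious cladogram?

Character polarity is set by the outgroup: the derived state is whichever differs from the outgroup's state, so for book lungs the derived state is '-', and for the remaining characters it is '+'.
reduced hind limbs (derived state '+') is shared by C and P — a synapomorphy uniting that clade.
dermal ossicles: derived state '+' in F only — an autapomorphy, so it tells us nothing about relationships among taxa.
chelicerae fused: derived state '+' in V only — an autapomorphy, so it tells us nothing about relationships among taxa.
fruit dehiscent (derived state '+') is shared by C, F, P, and V — a synapomorphy uniting that clade.
book lungs: derived state '-' in C, F, and P only — synapomorphy for {C, F, P}.
Most parsimonious ingroup topology: ((((C,P),F),V),N).
C and P share a more recent common ancestor with each other than either does with F, so F is the least closely related of the three.

F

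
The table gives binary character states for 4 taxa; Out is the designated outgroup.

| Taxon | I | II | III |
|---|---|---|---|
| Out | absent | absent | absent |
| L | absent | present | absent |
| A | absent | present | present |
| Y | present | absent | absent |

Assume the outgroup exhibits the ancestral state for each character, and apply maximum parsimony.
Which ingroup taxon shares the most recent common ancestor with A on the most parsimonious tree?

The outgroup has state 'absent' for every character, so 'present' is the derived state throughout.
I: derived state 'present' in Y only — an autapomorphy, so it tells us nothing about relationships among taxa.
II: derived state 'present' in A and L only — synapomorphy for {A, L}.
III (derived state 'present') is unique to A (autapomorphy; uninformative for grouping).
Most parsimonious ingroup topology: ((L,A),Y).
A and L form a cherry on this tree, so they are sister taxa.

L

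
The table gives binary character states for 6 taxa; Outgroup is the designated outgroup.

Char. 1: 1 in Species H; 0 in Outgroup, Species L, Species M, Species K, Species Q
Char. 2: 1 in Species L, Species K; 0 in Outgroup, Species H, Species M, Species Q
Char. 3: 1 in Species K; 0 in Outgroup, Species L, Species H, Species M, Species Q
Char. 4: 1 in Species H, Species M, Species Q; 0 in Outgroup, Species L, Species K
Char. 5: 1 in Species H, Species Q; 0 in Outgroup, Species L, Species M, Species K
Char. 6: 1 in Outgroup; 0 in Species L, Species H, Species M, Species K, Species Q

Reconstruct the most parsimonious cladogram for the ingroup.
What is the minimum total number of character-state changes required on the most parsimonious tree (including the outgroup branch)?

Character polarity is set by the outgroup: the derived state is whichever differs from the outgroup's state, so for Char. 6 the derived state is '0', and for the remaining characters it is '1'.
Char. 1: derived state '1' in Species H only — an autapomorphy, so it tells us nothing about relationships among taxa.
Char. 2: derived state '1' in Species K and Species L only — synapomorphy for {Species K, Species L}.
Char. 3 (derived state '1') is unique to Species K (autapomorphy; uninformative for grouping).
Char. 4: derived state '1' in Species H, Species M, and Species Q only — synapomorphy for {Species H, Species M, Species Q}.
Only Species H and Species Q show the derived state '1' for Char. 5, supporting them as a clade.
All ingroup taxa share the derived state '0' for Char. 6; it defines the ingroup but does not resolve relationships within it.
Most parsimonious ingroup topology: ((Species L,Species K),((Species H,Species Q),Species M)).
Changes per character on this tree: Char. 1: 1; Char. 2: 1; Char. 3: 1; Char. 4: 1; Char. 5: 1; Char. 6: 1.
Total = 6.

6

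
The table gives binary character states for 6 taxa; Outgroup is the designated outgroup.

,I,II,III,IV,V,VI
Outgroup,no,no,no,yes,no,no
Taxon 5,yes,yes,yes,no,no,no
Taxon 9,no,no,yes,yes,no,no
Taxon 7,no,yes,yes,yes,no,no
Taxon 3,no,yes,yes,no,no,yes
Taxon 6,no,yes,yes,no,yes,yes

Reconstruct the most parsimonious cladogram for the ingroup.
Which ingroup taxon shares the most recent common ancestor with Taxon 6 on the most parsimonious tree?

Taxon 3

Character polarity is set by the outgroup: the derived state is whichever differs from the outgroup's state, so for IV the derived state is 'no', and for the remaining characters it is 'yes'.
I: derived state 'yes' in Taxon 5 only — an autapomorphy, so it tells us nothing about relationships among taxa.
Only Taxon 3, Taxon 5, Taxon 6, and Taxon 7 show the derived state 'yes' for II, supporting them as a clade.
III (derived state 'yes') is shared by all ingroup taxa — unites the whole ingroup.
Only Taxon 3, Taxon 5, and Taxon 6 show the derived state 'no' for IV, supporting them as a clade.
V (derived state 'yes') is unique to Taxon 6 (autapomorphy; uninformative for grouping).
VI: derived state 'yes' in Taxon 3 and Taxon 6 only — synapomorphy for {Taxon 3, Taxon 6}.
Most parsimonious ingroup topology: (((Taxon 5,(Taxon 3,Taxon 6)),Taxon 7),Taxon 9).
Taxon 6 and Taxon 3 form a cherry on this tree, so they are sister taxa.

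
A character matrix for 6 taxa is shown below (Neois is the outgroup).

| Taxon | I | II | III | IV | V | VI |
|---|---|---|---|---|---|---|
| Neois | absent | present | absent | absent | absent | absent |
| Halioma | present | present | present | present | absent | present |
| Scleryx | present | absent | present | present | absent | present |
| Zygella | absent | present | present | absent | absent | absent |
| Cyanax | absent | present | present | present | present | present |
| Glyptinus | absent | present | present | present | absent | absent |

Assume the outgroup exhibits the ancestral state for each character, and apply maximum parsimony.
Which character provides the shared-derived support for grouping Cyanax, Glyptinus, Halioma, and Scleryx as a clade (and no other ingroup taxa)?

Character polarity is set by the outgroup: the derived state is whichever differs from the outgroup's state, so for II the derived state is 'absent', and for the remaining characters it is 'present'.
I (derived state 'present') is shared by Halioma and Scleryx — a synapomorphy uniting that clade.
II: derived state 'absent' in Scleryx only — an autapomorphy, so it tells us nothing about relationships among taxa.
All ingroup taxa share the derived state 'present' for III; it defines the ingroup but does not resolve relationships within it.
IV (derived state 'present') is shared by Cyanax, Glyptinus, Halioma, and Scleryx — a synapomorphy uniting that clade.
V (derived state 'present') is unique to Cyanax (autapomorphy; uninformative for grouping).
Only Cyanax, Halioma, and Scleryx show the derived state 'present' for VI, supporting them as a clade.
Most parsimonious ingroup topology: ((((Halioma,Scleryx),Cyanax),Glyptinus),Zygella).
The clade {Cyanax, Glyptinus, Halioma, Scleryx} is supported by IV: its derived state 'present' occurs in exactly those taxa and in no other taxon (including the outgroup).

IV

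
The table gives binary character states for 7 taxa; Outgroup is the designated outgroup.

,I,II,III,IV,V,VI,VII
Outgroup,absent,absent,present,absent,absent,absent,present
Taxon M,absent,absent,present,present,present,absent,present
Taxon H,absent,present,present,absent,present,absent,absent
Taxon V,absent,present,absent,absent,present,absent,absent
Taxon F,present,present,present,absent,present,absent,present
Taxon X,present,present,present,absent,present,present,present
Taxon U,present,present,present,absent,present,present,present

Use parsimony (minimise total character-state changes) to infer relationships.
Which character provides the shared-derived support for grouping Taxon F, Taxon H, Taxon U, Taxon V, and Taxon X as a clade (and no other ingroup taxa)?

Character polarity is set by the outgroup: the derived state is whichever differs from the outgroup's state, so for III, VII the derived state is 'absent', and for the remaining characters it is 'present'.
Only Taxon F, Taxon U, and Taxon X show the derived state 'present' for I, supporting them as a clade.
II: derived state 'present' in Taxon F, Taxon H, Taxon U, Taxon V, and Taxon X only — synapomorphy for {Taxon F, Taxon H, Taxon U, Taxon V, Taxon X}.
III (derived state 'absent') is unique to Taxon V (autapomorphy; uninformative for grouping).
IV: derived state 'present' in Taxon M only — an autapomorphy, so it tells us nothing about relationships among taxa.
V (derived state 'present') is shared by all ingroup taxa — unites the whole ingroup.
Only Taxon U and Taxon X show the derived state 'present' for VI, supporting them as a clade.
VII (derived state 'absent') is shared by Taxon H and Taxon V — a synapomorphy uniting that clade.
Most parsimonious ingroup topology: (Taxon M,((Taxon H,Taxon V),(Taxon F,(Taxon X,Taxon U)))).
The clade {Taxon F, Taxon H, Taxon U, Taxon V, Taxon X} is supported by II: its derived state 'present' occurs in exactly those taxa and in no other taxon (including the outgroup).

II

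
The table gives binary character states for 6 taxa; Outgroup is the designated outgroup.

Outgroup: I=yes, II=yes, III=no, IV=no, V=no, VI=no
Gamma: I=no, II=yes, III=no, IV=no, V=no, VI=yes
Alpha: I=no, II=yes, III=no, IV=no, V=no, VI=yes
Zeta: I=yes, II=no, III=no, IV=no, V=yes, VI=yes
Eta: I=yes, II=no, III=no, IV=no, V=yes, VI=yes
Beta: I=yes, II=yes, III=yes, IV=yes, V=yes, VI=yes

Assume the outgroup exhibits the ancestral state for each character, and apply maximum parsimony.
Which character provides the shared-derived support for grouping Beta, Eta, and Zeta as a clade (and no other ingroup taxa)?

Character polarity is set by the outgroup: the derived state is whichever differs from the outgroup's state, so for I, II the derived state is 'no', and for the remaining characters it is 'yes'.
I (derived state 'no') is shared by Alpha and Gamma — a synapomorphy uniting that clade.
Only Eta and Zeta show the derived state 'no' for II, supporting them as a clade.
III (derived state 'yes') is unique to Beta (autapomorphy; uninformative for grouping).
IV (derived state 'yes') is unique to Beta (autapomorphy; uninformative for grouping).
V: derived state 'yes' in Beta, Eta, and Zeta only — synapomorphy for {Beta, Eta, Zeta}.
VI (derived state 'yes') is shared by all ingroup taxa — unites the whole ingroup.
Most parsimonious ingroup topology: ((Gamma,Alpha),((Zeta,Eta),Beta)).
The clade {Beta, Eta, Zeta} is supported by V: its derived state 'yes' occurs in exactly those taxa and in no other taxon (including the outgroup).

V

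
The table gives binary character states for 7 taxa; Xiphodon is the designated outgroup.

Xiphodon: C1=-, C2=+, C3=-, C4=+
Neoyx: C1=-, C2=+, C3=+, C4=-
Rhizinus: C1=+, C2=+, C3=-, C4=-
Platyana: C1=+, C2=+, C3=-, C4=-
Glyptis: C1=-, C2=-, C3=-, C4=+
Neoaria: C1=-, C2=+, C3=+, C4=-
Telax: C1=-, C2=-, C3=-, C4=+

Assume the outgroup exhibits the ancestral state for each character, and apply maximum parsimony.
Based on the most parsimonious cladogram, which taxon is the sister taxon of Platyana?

Character polarity is set by the outgroup: the derived state is whichever differs from the outgroup's state, so for C2, C4 the derived state is '-', and for the remaining characters it is '+'.
C1 (derived state '+') is shared by Platyana and Rhizinus — a synapomorphy uniting that clade.
Only Glyptis and Telax show the derived state '-' for C2, supporting them as a clade.
C3: derived state '+' in Neoaria and Neoyx only — synapomorphy for {Neoaria, Neoyx}.
C4 (derived state '-') is shared by Neoaria, Neoyx, Platyana, and Rhizinus — a synapomorphy uniting that clade.
Most parsimonious ingroup topology: (((Neoyx,Neoaria),(Rhizinus,Platyana)),(Glyptis,Telax)).
Platyana and Rhizinus form a cherry on this tree, so they are sister taxa.

Rhizinus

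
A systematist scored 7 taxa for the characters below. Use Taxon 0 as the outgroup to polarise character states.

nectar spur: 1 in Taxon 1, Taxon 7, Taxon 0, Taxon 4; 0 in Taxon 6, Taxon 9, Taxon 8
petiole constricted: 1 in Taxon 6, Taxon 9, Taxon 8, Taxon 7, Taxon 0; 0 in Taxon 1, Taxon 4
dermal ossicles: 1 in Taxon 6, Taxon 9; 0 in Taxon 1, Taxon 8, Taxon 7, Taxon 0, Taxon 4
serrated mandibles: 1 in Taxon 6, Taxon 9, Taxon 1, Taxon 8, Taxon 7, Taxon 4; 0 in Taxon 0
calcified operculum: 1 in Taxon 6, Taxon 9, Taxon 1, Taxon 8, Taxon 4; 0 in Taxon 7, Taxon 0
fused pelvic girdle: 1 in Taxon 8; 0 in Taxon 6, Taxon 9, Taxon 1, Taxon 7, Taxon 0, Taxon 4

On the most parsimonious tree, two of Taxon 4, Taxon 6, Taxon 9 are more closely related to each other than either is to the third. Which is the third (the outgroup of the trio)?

Character polarity is set by the outgroup: the derived state is whichever differs from the outgroup's state, so for nectar spur, petiole constricted the derived state is '0', and for the remaining characters it is '1'.
nectar spur (derived state '0') is shared by Taxon 6, Taxon 8, and Taxon 9 — a synapomorphy uniting that clade.
petiole constricted: derived state '0' in Taxon 1 and Taxon 4 only — synapomorphy for {Taxon 1, Taxon 4}.
dermal ossicles (derived state '1') is shared by Taxon 6 and Taxon 9 — a synapomorphy uniting that clade.
All ingroup taxa share the derived state '1' for serrated mandibles; it defines the ingroup but does not resolve relationships within it.
calcified operculum: derived state '1' in Taxon 1, Taxon 4, Taxon 6, Taxon 8, and Taxon 9 only — synapomorphy for {Taxon 1, Taxon 4, Taxon 6, Taxon 8, Taxon 9}.
fused pelvic girdle (derived state '1') is unique to Taxon 8 (autapomorphy; uninformative for grouping).
Most parsimonious ingroup topology: (((Taxon 1,Taxon 4),((Taxon 9,Taxon 6),Taxon 8)),Taxon 7).
Taxon 9 and Taxon 6 share a more recent common ancestor with each other than either does with Taxon 4, so Taxon 4 is the least closely related of the three.

Taxon 4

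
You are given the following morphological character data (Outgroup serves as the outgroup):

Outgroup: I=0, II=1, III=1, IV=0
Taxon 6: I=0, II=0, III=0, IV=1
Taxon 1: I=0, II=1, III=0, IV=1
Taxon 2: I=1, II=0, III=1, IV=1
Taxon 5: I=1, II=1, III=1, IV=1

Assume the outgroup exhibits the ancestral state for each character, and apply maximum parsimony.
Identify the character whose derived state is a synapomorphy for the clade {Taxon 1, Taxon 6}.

Character polarity is set by the outgroup: the derived state is whichever differs from the outgroup's state, so for II, III the derived state is '0', and for the remaining characters it is '1'.
I: derived state '1' in Taxon 2 and Taxon 5 only — synapomorphy for {Taxon 2, Taxon 5}.
II (state '0') occurs in Taxon 2 and Taxon 6 but conflicts with the nesting implied by the other characters — most parsimoniously interpreted as homoplasy.
III: derived state '0' in Taxon 1 and Taxon 6 only — synapomorphy for {Taxon 1, Taxon 6}.
All ingroup taxa share the derived state '1' for IV; it defines the ingroup but does not resolve relationships within it.
Most parsimonious ingroup topology: ((Taxon 6,Taxon 1),(Taxon 2,Taxon 5)).
The clade {Taxon 1, Taxon 6} is supported by III: its derived state '0' occurs in exactly those taxa and in no other taxon (including the outgroup).

III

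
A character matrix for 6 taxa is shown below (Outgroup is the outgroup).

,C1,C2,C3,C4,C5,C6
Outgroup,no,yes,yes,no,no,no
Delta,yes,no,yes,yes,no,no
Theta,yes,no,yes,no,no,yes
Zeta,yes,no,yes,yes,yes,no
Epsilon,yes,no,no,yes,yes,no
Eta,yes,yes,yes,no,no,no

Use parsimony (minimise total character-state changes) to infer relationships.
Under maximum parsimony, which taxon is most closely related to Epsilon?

Zeta

Character polarity is set by the outgroup: the derived state is whichever differs from the outgroup's state, so for C2, C3 the derived state is 'no', and for the remaining characters it is 'yes'.
All ingroup taxa share the derived state 'yes' for C1; it defines the ingroup but does not resolve relationships within it.
C2: derived state 'no' in Delta, Epsilon, Theta, and Zeta only — synapomorphy for {Delta, Epsilon, Theta, Zeta}.
C3: derived state 'no' in Epsilon only — an autapomorphy, so it tells us nothing about relationships among taxa.
C4: derived state 'yes' in Delta, Epsilon, and Zeta only — synapomorphy for {Delta, Epsilon, Zeta}.
Only Epsilon and Zeta show the derived state 'yes' for C5, supporting them as a clade.
C6 (derived state 'yes') is unique to Theta (autapomorphy; uninformative for grouping).
Most parsimonious ingroup topology: (((Delta,(Zeta,Epsilon)),Theta),Eta).
Epsilon and Zeta form a cherry on this tree, so they are sister taxa.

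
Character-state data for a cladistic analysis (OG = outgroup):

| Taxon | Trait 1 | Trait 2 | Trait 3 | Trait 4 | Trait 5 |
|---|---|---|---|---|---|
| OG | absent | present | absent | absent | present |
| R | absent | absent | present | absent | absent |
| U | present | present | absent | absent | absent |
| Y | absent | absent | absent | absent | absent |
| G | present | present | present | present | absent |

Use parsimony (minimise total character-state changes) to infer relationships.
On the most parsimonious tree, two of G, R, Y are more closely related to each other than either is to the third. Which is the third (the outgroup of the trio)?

G

Character polarity is set by the outgroup: the derived state is whichever differs from the outgroup's state, so for Trait 2, Trait 5 the derived state is 'absent', and for the remaining characters it is 'present'.
Trait 1: derived state 'present' in G and U only — synapomorphy for {G, U}.
Trait 2: derived state 'absent' in R and Y only — synapomorphy for {R, Y}.
Trait 3 (state 'present') occurs in G and R but conflicts with the nesting implied by the other characters — most parsimoniously interpreted as homoplasy.
Trait 4: derived state 'present' in G only — an autapomorphy, so it tells us nothing about relationships among taxa.
Trait 5 (derived state 'absent') is shared by all ingroup taxa — unites the whole ingroup.
Most parsimonious ingroup topology: ((R,Y),(U,G)).
R and Y share a more recent common ancestor with each other than either does with G, so G is the least closely related of the three.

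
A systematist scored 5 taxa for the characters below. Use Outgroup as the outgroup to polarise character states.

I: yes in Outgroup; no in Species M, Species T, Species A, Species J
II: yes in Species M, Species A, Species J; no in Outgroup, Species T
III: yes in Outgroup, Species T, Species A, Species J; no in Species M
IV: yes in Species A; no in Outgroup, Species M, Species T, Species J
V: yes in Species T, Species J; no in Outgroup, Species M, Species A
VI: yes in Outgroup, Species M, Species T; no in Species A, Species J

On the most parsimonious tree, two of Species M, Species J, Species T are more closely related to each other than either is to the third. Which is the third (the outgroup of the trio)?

Species T

Character polarity is set by the outgroup: the derived state is whichever differs from the outgroup's state, so for I, III, VI the derived state is 'no', and for the remaining characters it is 'yes'.
I (derived state 'no') is shared by all ingroup taxa — unites the whole ingroup.
II: derived state 'yes' in Species A, Species J, and Species M only — synapomorphy for {Species A, Species J, Species M}.
III: derived state 'no' in Species M only — an autapomorphy, so it tells us nothing about relationships among taxa.
IV (derived state 'yes') is unique to Species A (autapomorphy; uninformative for grouping).
V (state 'yes') occurs in Species J and Species T but conflicts with the nesting implied by the other characters — most parsimoniously interpreted as homoplasy.
VI: derived state 'no' in Species A and Species J only — synapomorphy for {Species A, Species J}.
Most parsimonious ingroup topology: ((Species M,(Species A,Species J)),Species T).
Species J and Species M share a more recent common ancestor with each other than either does with Species T, so Species T is the least closely related of the three.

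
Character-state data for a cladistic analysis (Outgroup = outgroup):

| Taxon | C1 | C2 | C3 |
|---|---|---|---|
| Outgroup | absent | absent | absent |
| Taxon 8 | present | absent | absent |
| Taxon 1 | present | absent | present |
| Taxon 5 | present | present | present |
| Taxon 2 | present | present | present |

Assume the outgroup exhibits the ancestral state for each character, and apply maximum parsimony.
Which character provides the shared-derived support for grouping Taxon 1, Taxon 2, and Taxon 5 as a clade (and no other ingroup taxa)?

The outgroup has state 'absent' for every character, so 'present' is the derived state throughout.
C1 (derived state 'present') is shared by all ingroup taxa — unites the whole ingroup.
Only Taxon 2 and Taxon 5 show the derived state 'present' for C2, supporting them as a clade.
C3: derived state 'present' in Taxon 1, Taxon 2, and Taxon 5 only — synapomorphy for {Taxon 1, Taxon 2, Taxon 5}.
Most parsimonious ingroup topology: (Taxon 8,(Taxon 1,(Taxon 5,Taxon 2))).
The clade {Taxon 1, Taxon 2, Taxon 5} is supported by C3: its derived state 'present' occurs in exactly those taxa and in no other taxon (including the outgroup).

C3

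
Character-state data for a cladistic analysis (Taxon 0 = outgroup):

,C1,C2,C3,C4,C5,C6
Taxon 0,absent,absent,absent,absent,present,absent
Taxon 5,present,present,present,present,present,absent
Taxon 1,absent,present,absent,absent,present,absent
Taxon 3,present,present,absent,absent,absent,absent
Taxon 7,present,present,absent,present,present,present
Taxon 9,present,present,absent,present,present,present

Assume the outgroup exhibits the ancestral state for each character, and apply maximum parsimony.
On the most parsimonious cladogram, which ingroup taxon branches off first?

Taxon 1

Character polarity is set by the outgroup: the derived state is whichever differs from the outgroup's state, so for C5 the derived state is 'absent', and for the remaining characters it is 'present'.
C1: derived state 'present' in Taxon 3, Taxon 5, Taxon 7, and Taxon 9 only — synapomorphy for {Taxon 3, Taxon 5, Taxon 7, Taxon 9}.
All ingroup taxa share the derived state 'present' for C2; it defines the ingroup but does not resolve relationships within it.
C3: derived state 'present' in Taxon 5 only — an autapomorphy, so it tells us nothing about relationships among taxa.
C4: derived state 'present' in Taxon 5, Taxon 7, and Taxon 9 only — synapomorphy for {Taxon 5, Taxon 7, Taxon 9}.
C5 (derived state 'absent') is unique to Taxon 3 (autapomorphy; uninformative for grouping).
Only Taxon 7 and Taxon 9 show the derived state 'present' for C6, supporting them as a clade.
Most parsimonious ingroup topology: (((Taxon 5,(Taxon 7,Taxon 9)),Taxon 3),Taxon 1).
Taxon 1 is sister to the clade containing all other ingroup taxa, so it is the earliest-diverging (most basal) ingroup lineage.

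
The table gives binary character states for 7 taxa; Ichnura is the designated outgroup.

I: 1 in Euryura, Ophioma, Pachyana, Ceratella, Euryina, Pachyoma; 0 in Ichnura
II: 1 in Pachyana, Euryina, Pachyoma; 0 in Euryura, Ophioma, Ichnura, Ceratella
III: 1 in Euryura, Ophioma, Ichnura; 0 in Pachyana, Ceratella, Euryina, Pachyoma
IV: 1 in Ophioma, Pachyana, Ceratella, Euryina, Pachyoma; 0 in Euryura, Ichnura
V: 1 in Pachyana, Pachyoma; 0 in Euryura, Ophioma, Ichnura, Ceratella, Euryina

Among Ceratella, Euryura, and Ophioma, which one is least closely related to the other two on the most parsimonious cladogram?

Euryura

Character polarity is set by the outgroup: the derived state is whichever differs from the outgroup's state, so for III the derived state is '0', and for the remaining characters it is '1'.
I (derived state '1') is shared by all ingroup taxa — unites the whole ingroup.
Only Euryina, Pachyana, and Pachyoma show the derived state '1' for II, supporting them as a clade.
III: derived state '0' in Ceratella, Euryina, Pachyana, and Pachyoma only — synapomorphy for {Ceratella, Euryina, Pachyana, Pachyoma}.
Only Ceratella, Euryina, Ophioma, Pachyana, and Pachyoma show the derived state '1' for IV, supporting them as a clade.
Only Pachyana and Pachyoma show the derived state '1' for V, supporting them as a clade.
Most parsimonious ingroup topology: ((Ophioma,((Euryina,(Pachyoma,Pachyana)),Ceratella)),Euryura).
Ceratella and Ophioma share a more recent common ancestor with each other than either does with Euryura, so Euryura is the least closely related of the three.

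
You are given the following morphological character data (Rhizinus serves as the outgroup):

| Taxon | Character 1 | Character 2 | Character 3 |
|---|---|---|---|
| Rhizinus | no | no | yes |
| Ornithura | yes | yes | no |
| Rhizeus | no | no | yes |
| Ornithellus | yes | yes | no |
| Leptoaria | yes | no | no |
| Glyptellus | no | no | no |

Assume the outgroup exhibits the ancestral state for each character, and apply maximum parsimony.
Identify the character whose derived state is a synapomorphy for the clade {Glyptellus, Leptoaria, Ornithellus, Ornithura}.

Character polarity is set by the outgroup: the derived state is whichever differs from the outgroup's state, so for Character 3 the derived state is 'no', and for the remaining characters it is 'yes'.
Character 1 (derived state 'yes') is shared by Leptoaria, Ornithellus, and Ornithura — a synapomorphy uniting that clade.
Only Ornithellus and Ornithura show the derived state 'yes' for Character 2, supporting them as a clade.
Character 3 (derived state 'no') is shared by Glyptellus, Leptoaria, Ornithellus, and Ornithura — a synapomorphy uniting that clade.
Most parsimonious ingroup topology: (((Leptoaria,(Ornithura,Ornithellus)),Glyptellus),Rhizeus).
The clade {Glyptellus, Leptoaria, Ornithellus, Ornithura} is supported by Character 3: its derived state 'no' occurs in exactly those taxa and in no other taxon (including the outgroup).

Character 3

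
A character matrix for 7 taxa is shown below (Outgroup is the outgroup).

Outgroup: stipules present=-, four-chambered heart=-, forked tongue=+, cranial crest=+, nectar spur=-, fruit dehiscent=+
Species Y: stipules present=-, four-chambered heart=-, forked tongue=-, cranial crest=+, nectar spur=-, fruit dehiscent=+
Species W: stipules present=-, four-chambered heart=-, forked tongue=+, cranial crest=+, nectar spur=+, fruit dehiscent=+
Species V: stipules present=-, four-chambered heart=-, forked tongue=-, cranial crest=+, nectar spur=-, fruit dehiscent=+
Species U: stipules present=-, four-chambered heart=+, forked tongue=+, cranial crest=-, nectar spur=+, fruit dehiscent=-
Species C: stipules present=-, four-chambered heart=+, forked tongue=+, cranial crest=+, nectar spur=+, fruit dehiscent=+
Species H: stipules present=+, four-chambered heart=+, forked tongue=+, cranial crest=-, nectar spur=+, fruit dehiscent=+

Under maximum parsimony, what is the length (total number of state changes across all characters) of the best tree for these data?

Character polarity is set by the outgroup: the derived state is whichever differs from the outgroup's state, so for forked tongue, cranial crest, fruit dehiscent the derived state is '-', and for the remaining characters it is '+'.
stipules present (derived state '+') is unique to Species H (autapomorphy; uninformative for grouping).
Only Species C, Species H, and Species U show the derived state '+' for four-chambered heart, supporting them as a clade.
forked tongue (derived state '-') is shared by Species V and Species Y — a synapomorphy uniting that clade.
Only Species H and Species U show the derived state '-' for cranial crest, supporting them as a clade.
Only Species C, Species H, Species U, and Species W show the derived state '+' for nectar spur, supporting them as a clade.
fruit dehiscent (derived state '-') is unique to Species U (autapomorphy; uninformative for grouping).
Most parsimonious ingroup topology: ((Species Y,Species V),(Species W,((Species U,Species H),Species C))).
Changes per character on this tree: stipules present: 1; four-chambered heart: 1; forked tongue: 1; cranial crest: 1; nectar spur: 1; fruit dehiscent: 1.
Total = 6.

6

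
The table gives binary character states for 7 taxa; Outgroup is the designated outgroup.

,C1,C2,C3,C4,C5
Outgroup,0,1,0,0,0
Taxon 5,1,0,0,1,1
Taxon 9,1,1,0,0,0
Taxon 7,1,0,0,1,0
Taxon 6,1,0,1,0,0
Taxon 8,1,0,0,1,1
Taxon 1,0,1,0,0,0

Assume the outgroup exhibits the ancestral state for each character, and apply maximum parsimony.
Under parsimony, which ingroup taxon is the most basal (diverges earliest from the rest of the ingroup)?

Character polarity is set by the outgroup: the derived state is whichever differs from the outgroup's state, so for C2 the derived state is '0', and for the remaining characters it is '1'.
C1 (derived state '1') is shared by Taxon 5, Taxon 6, Taxon 7, Taxon 8, and Taxon 9 — a synapomorphy uniting that clade.
C2 (derived state '0') is shared by Taxon 5, Taxon 6, Taxon 7, and Taxon 8 — a synapomorphy uniting that clade.
C3 (derived state '1') is unique to Taxon 6 (autapomorphy; uninformative for grouping).
C4: derived state '1' in Taxon 5, Taxon 7, and Taxon 8 only — synapomorphy for {Taxon 5, Taxon 7, Taxon 8}.
C5 (derived state '1') is shared by Taxon 5 and Taxon 8 — a synapomorphy uniting that clade.
Most parsimonious ingroup topology: (((((Taxon 5,Taxon 8),Taxon 7),Taxon 6),Taxon 9),Taxon 1).
Taxon 1 is sister to the clade containing all other ingroup taxa, so it is the earliest-diverging (most basal) ingroup lineage.

Taxon 1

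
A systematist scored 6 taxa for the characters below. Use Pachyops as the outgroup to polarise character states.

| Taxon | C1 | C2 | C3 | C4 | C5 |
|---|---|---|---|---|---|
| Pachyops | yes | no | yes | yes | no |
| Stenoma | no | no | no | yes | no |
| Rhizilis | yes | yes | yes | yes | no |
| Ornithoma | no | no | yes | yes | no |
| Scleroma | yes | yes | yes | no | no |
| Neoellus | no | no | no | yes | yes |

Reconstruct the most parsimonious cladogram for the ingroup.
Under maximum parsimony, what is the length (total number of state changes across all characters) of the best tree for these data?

Character polarity is set by the outgroup: the derived state is whichever differs from the outgroup's state, so for C1, C3, C4 the derived state is 'no', and for the remaining characters it is 'yes'.
C1: derived state 'no' in Neoellus, Ornithoma, and Stenoma only — synapomorphy for {Neoellus, Ornithoma, Stenoma}.
Only Rhizilis and Scleroma show the derived state 'yes' for C2, supporting them as a clade.
Only Neoellus and Stenoma show the derived state 'no' for C3, supporting them as a clade.
C4: derived state 'no' in Scleroma only — an autapomorphy, so it tells us nothing about relationships among taxa.
C5 (derived state 'yes') is unique to Neoellus (autapomorphy; uninformative for grouping).
Most parsimonious ingroup topology: (((Stenoma,Neoellus),Ornithoma),(Rhizilis,Scleroma)).
Changes per character on this tree: C1: 1; C2: 1; C3: 1; C4: 1; C5: 1.
Total = 5.

5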